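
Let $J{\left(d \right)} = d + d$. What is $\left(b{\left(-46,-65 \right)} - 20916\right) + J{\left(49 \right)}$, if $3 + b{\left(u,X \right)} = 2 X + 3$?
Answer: $-20948$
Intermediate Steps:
$b{\left(u,X \right)} = 2 X$ ($b{\left(u,X \right)} = -3 + \left(2 X + 3\right) = -3 + \left(3 + 2 X\right) = 2 X$)
$J{\left(d \right)} = 2 d$
$\left(b{\left(-46,-65 \right)} - 20916\right) + J{\left(49 \right)} = \left(2 \left(-65\right) - 20916\right) + 2 \cdot 49 = \left(-130 - 20916\right) + 98 = -21046 + 98 = -20948$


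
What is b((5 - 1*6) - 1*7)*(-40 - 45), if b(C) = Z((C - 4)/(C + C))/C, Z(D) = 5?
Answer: 425/8 ≈ 53.125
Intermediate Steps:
b(C) = 5/C
b((5 - 1*6) - 1*7)*(-40 - 45) = (5/((5 - 1*6) - 1*7))*(-40 - 45) = (5/((5 - 6) - 7))*(-85) = (5/(-1 - 7))*(-85) = (5/(-8))*(-85) = (5*(-⅛))*(-85) = -5/8*(-85) = 425/8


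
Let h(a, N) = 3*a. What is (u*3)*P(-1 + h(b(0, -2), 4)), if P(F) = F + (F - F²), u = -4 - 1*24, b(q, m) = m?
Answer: 5292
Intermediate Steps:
u = -28 (u = -4 - 24 = -28)
P(F) = -F² + 2*F
(u*3)*P(-1 + h(b(0, -2), 4)) = (-28*3)*((-1 + 3*(-2))*(2 - (-1 + 3*(-2)))) = -84*(-1 - 6)*(2 - (-1 - 6)) = -(-588)*(2 - 1*(-7)) = -(-588)*(2 + 7) = -(-588)*9 = -84*(-63) = 5292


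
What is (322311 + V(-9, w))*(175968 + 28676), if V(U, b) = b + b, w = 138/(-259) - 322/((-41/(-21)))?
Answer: 699699625879188/10619 ≈ 6.5891e+10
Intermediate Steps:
w = -1757016/10619 (w = 138*(-1/259) - 322/((-41*(-1/21))) = -138/259 - 322/41/21 = -138/259 - 322*21/41 = -138/259 - 6762/41 = -1757016/10619 ≈ -165.46)
V(U, b) = 2*b
(322311 + V(-9, w))*(175968 + 28676) = (322311 + 2*(-1757016/10619))*(175968 + 28676) = (322311 - 3514032/10619)*204644 = (3419106477/10619)*204644 = 699699625879188/10619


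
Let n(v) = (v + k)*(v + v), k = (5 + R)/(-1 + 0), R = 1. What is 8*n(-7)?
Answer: 1456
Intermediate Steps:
k = -6 (k = (5 + 1)/(-1 + 0) = 6/(-1) = 6*(-1) = -6)
n(v) = 2*v*(-6 + v) (n(v) = (v - 6)*(v + v) = (-6 + v)*(2*v) = 2*v*(-6 + v))
8*n(-7) = 8*(2*(-7)*(-6 - 7)) = 8*(2*(-7)*(-13)) = 8*182 = 1456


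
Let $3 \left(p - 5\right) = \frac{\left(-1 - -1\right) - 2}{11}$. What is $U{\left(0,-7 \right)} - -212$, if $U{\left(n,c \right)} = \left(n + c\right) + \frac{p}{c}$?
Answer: $\frac{47192}{231} \approx 204.29$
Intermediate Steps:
$p = \frac{163}{33}$ ($p = 5 + \frac{\left(\left(-1 - -1\right) - 2\right) \frac{1}{11}}{3} = 5 + \frac{\left(\left(-1 + 1\right) - 2\right) \frac{1}{11}}{3} = 5 + \frac{\left(0 - 2\right) \frac{1}{11}}{3} = 5 + \frac{\left(-2\right) \frac{1}{11}}{3} = 5 + \frac{1}{3} \left(- \frac{2}{11}\right) = 5 - \frac{2}{33} = \frac{163}{33} \approx 4.9394$)
$U{\left(n,c \right)} = c + n + \frac{163}{33 c}$ ($U{\left(n,c \right)} = \left(n + c\right) + \frac{163}{33 c} = \left(c + n\right) + \frac{163}{33 c} = c + n + \frac{163}{33 c}$)
$U{\left(0,-7 \right)} - -212 = \left(-7 + 0 + \frac{163}{33 \left(-7\right)}\right) - -212 = \left(-7 + 0 + \frac{163}{33} \left(- \frac{1}{7}\right)\right) + 212 = \left(-7 + 0 - \frac{163}{231}\right) + 212 = - \frac{1780}{231} + 212 = \frac{47192}{231}$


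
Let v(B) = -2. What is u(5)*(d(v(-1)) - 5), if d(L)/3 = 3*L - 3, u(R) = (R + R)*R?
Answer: -1600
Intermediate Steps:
u(R) = 2*R² (u(R) = (2*R)*R = 2*R²)
d(L) = -9 + 9*L (d(L) = 3*(3*L - 3) = 3*(-3 + 3*L) = -9 + 9*L)
u(5)*(d(v(-1)) - 5) = (2*5²)*((-9 + 9*(-2)) - 5) = (2*25)*((-9 - 18) - 5) = 50*(-27 - 5) = 50*(-32) = -1600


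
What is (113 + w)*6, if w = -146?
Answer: -198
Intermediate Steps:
(113 + w)*6 = (113 - 146)*6 = -33*6 = -198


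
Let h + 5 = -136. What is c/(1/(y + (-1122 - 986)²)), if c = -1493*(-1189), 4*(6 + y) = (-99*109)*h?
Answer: 34254104745851/4 ≈ 8.5635e+12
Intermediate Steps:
h = -141 (h = -5 - 136 = -141)
y = 1521507/4 (y = -6 + (-99*109*(-141))/4 = -6 + (-10791*(-141))/4 = -6 + (¼)*1521531 = -6 + 1521531/4 = 1521507/4 ≈ 3.8038e+5)
c = 1775177
c/(1/(y + (-1122 - 986)²)) = 1775177/(1/(1521507/4 + (-1122 - 986)²)) = 1775177/(1/(1521507/4 + (-2108)²)) = 1775177/(1/(1521507/4 + 4443664)) = 1775177/(1/(19296163/4)) = 1775177/(4/19296163) = 1775177*(19296163/4) = 34254104745851/4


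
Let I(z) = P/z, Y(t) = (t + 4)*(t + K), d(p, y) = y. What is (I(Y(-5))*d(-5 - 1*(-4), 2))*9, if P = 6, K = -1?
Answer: 18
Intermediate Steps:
Y(t) = (-1 + t)*(4 + t) (Y(t) = (t + 4)*(t - 1) = (4 + t)*(-1 + t) = (-1 + t)*(4 + t))
I(z) = 6/z
(I(Y(-5))*d(-5 - 1*(-4), 2))*9 = ((6/(-4 + (-5)**2 + 3*(-5)))*2)*9 = ((6/(-4 + 25 - 15))*2)*9 = ((6/6)*2)*9 = ((6*(1/6))*2)*9 = (1*2)*9 = 2*9 = 18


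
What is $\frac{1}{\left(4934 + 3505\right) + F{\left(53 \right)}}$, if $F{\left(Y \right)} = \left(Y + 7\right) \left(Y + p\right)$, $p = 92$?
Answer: $\frac{1}{17139} \approx 5.8346 \cdot 10^{-5}$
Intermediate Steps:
$F{\left(Y \right)} = \left(7 + Y\right) \left(92 + Y\right)$ ($F{\left(Y \right)} = \left(Y + 7\right) \left(Y + 92\right) = \left(7 + Y\right) \left(92 + Y\right)$)
$\frac{1}{\left(4934 + 3505\right) + F{\left(53 \right)}} = \frac{1}{\left(4934 + 3505\right) + \left(644 + 53^{2} + 99 \cdot 53\right)} = \frac{1}{8439 + \left(644 + 2809 + 5247\right)} = \frac{1}{8439 + 8700} = \frac{1}{17139}$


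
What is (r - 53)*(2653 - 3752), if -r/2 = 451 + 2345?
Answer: 6203855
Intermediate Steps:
r = -5592 (r = -2*(451 + 2345) = -2*2796 = -5592)
(r - 53)*(2653 - 3752) = (-5592 - 53)*(2653 - 3752) = -5645*(-1099) = 6203855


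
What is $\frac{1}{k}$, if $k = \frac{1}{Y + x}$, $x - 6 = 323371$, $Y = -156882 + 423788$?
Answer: $590283$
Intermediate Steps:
$Y = 266906$
$x = 323377$ ($x = 6 + 323371 = 323377$)
$k = \frac{1}{590283}$ ($k = \frac{1}{266906 + 323377} = \frac{1}{590283} \approx 1.6941 \cdot 10^{-6}$)
$\frac{1}{k} = \frac{1}{\frac{1}{590283}} = 590283$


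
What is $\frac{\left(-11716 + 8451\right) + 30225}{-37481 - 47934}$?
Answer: $- \frac{5392}{17083} \approx -0.31564$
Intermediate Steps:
$\frac{\left(-11716 + 8451\right) + 30225}{-37481 - 47934} = \frac{-3265 + 30225}{-85415} = 26960 \left(- \frac{1}{85415}\right) = - \frac{5392}{17083}$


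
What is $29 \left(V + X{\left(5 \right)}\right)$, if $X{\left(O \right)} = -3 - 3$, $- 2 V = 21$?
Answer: $- \frac{957}{2} \approx -478.5$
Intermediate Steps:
$V = - \frac{21}{2}$ ($V = \left(- \frac{1}{2}\right) 21 = - \frac{21}{2} \approx -10.5$)
$X{\left(O \right)} = -6$ ($X{\left(O \right)} = -3 - 3 = -6$)
$29 \left(V + X{\left(5 \right)}\right) = 29 \left(- \frac{21}{2} - 6\right) = 29 \left(- \frac{33}{2}\right) = - \frac{957}{2}$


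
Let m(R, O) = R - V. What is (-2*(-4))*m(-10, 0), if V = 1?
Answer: -88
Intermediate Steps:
m(R, O) = -1 + R (m(R, O) = R - 1*1 = R - 1 = -1 + R)
(-2*(-4))*m(-10, 0) = (-2*(-4))*(-1 - 10) = 8*(-11) = -88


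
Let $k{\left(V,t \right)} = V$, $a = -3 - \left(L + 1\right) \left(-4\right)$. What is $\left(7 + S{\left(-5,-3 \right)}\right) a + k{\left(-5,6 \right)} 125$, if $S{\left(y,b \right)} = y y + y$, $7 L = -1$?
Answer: $- \frac{4294}{7} \approx -613.43$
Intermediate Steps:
$L = - \frac{1}{7}$ ($L = \frac{1}{7} \left(-1\right) = - \frac{1}{7} \approx -0.14286$)
$S{\left(y,b \right)} = y + y^{2}$ ($S{\left(y,b \right)} = y^{2} + y = y + y^{2}$)
$a = \frac{3}{7}$ ($a = -3 - \left(- \frac{1}{7} + 1\right) \left(-4\right) = -3 - \frac{6}{7} \left(-4\right) = -3 - - \frac{24}{7} = -3 + \frac{24}{7} = \frac{3}{7} \approx 0.42857$)
$\left(7 + S{\left(-5,-3 \right)}\right) a + k{\left(-5,6 \right)} 125 = \left(7 - 5 \left(1 - 5\right)\right) \frac{3}{7} - 625 = \left(7 - -20\right) \frac{3}{7} - 625 = \left(7 + 20\right) \frac{3}{7} - 625 = 27 \cdot \frac{3}{7} - 625 = \frac{81}{7} - 625 = - \frac{4294}{7}$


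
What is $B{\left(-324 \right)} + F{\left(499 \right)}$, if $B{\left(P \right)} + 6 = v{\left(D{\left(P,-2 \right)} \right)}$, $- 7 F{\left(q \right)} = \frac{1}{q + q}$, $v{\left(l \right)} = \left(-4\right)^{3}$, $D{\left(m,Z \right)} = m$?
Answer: $- \frac{489021}{6986} \approx -70.0$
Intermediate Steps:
$v{\left(l \right)} = -64$
$F{\left(q \right)} = - \frac{1}{14 q}$ ($F{\left(q \right)} = - \frac{1}{7 \left(q + q\right)} = - \frac{1}{7 \cdot 2 q} = - \frac{\frac{1}{2} \frac{1}{q}}{7} = - \frac{1}{14 q}$)
$B{\left(P \right)} = -70$ ($B{\left(P \right)} = -6 - 64 = -70$)
$B{\left(-324 \right)} + F{\left(499 \right)} = -70 - \frac{1}{14 \cdot 499} = -70 - \frac{1}{6986} = - \frac{489021}{6986}$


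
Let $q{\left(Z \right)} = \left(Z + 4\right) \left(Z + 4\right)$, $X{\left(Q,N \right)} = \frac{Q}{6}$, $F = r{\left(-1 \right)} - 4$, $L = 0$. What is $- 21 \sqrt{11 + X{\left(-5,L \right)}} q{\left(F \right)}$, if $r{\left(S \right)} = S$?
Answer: $- \frac{7 \sqrt{366}}{2} \approx -66.959$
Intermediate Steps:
$F = -5$ ($F = -1 - 4 = -5$)
$X{\left(Q,N \right)} = \frac{Q}{6}$ ($X{\left(Q,N \right)} = Q \frac{1}{6} = \frac{Q}{6}$)
$q{\left(Z \right)} = \left(4 + Z\right)^{2}$ ($q{\left(Z \right)} = \left(4 + Z\right) \left(4 + Z\right) = \left(4 + Z\right)^{2}$)
$- 21 \sqrt{11 + X{\left(-5,L \right)}} q{\left(F \right)} = - 21 \sqrt{11 + \frac{1}{6} \left(-5\right)} \left(4 - 5\right)^{2} = - 21 \sqrt{11 - \frac{5}{6}} \left(-1\right)^{2} = - 21 \sqrt{\frac{61}{6}} \cdot 1 = - 21 \frac{\sqrt{366}}{6} \cdot 1 = - \frac{7 \sqrt{366}}{2} \cdot 1 = - \frac{7 \sqrt{366}}{2}$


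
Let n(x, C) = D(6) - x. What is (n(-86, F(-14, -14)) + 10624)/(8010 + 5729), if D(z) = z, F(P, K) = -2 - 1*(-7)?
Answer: 10716/13739 ≈ 0.77997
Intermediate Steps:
F(P, K) = 5 (F(P, K) = -2 + 7 = 5)
n(x, C) = 6 - x
(n(-86, F(-14, -14)) + 10624)/(8010 + 5729) = ((6 - 1*(-86)) + 10624)/(8010 + 5729) = ((6 + 86) + 10624)/13739 = (92 + 10624)*(1/13739) = 10716*(1/13739) = 10716/13739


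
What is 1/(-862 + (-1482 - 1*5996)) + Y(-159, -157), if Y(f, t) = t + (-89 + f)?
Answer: -3377701/8340 ≈ -405.00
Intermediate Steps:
Y(f, t) = -89 + f + t
1/(-862 + (-1482 - 1*5996)) + Y(-159, -157) = 1/(-862 + (-1482 - 1*5996)) + (-89 - 159 - 157) = 1/(-862 + (-1482 - 5996)) - 405 = 1/(-862 - 7478) - 405 = 1/(-8340) - 405 = -1/8340 - 405 = -3377701/8340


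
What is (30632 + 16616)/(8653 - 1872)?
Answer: 47248/6781 ≈ 6.9677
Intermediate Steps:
(30632 + 16616)/(8653 - 1872) = 47248/6781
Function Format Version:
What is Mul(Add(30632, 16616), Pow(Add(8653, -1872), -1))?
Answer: Rational(47248, 6781) ≈ 6.9677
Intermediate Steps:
Mul(Add(30632, 16616), Pow(Add(8653, -1872), -1)) = Mul(47248, Pow(6781, -1)) = Mul(47248, Rational(1, 6781)) = Rational(47248, 6781)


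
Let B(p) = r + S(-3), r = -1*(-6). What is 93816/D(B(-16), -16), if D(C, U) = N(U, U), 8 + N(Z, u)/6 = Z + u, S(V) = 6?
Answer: -3909/10 ≈ -390.90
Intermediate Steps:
r = 6
B(p) = 12 (B(p) = 6 + 6 = 12)
N(Z, u) = -48 + 6*Z + 6*u (N(Z, u) = -48 + 6*(Z + u) = -48 + (6*Z + 6*u) = -48 + 6*Z + 6*u)
D(C, U) = -48 + 12*U (D(C, U) = -48 + 6*U + 6*U = -48 + 12*U)
93816/D(B(-16), -16) = 93816/(-48 + 12*(-16)) = 93816/(-48 - 192) = 93816/(-240) = 93816*(-1/240) = -3909/10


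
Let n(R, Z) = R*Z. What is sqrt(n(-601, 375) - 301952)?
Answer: I*sqrt(527327) ≈ 726.17*I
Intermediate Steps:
sqrt(n(-601, 375) - 301952) = sqrt(-601*375 - 301952) = sqrt(-225375 - 301952) = sqrt(-527327) = I*sqrt(527327)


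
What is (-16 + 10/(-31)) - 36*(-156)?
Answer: 173590/31 ≈ 5599.7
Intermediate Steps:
(-16 + 10/(-31)) - 36*(-156) = (-16 + 10*(-1/31)) + 5616 = (-16 - 10/31) + 5616 = -506/31 + 5616 = 173590/31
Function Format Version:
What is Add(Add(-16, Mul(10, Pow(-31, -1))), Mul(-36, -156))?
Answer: Rational(173590, 31) ≈ 5599.7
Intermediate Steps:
Add(Add(-16, Mul(10, Pow(-31, -1))), Mul(-36, -156)) = Add(Add(-16, Mul(10, Rational(-1, 31))), 5616) = Add(Add(-16, Rational(-10, 31)), 5616) = Add(Rational(-506, 31), 5616) = Rational(173590, 31)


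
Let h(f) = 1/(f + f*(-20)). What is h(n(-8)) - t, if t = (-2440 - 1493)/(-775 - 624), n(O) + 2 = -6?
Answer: -596417/212648 ≈ -2.8047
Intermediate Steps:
n(O) = -8 (n(O) = -2 - 6 = -8)
h(f) = -1/(19*f) (h(f) = 1/(f - 20*f) = 1/(-19*f) = -1/(19*f))
t = 3933/1399 (t = -3933/(-1399) = -3933*(-1/1399) = 3933/1399 ≈ 2.8113)
h(n(-8)) - t = -1/19/(-8) - 1*3933/1399 = -1/19*(-⅛) - 3933/1399 = 1/152 - 3933/1399 = -596417/212648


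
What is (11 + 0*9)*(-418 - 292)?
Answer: -7810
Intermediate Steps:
(11 + 0*9)*(-418 - 292) = (11 + 0)*(-710) = 11*(-710) = -7810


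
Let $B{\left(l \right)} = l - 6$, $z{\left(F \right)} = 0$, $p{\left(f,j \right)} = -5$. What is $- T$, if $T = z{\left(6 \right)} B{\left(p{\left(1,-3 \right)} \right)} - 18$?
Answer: $18$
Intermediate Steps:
$B{\left(l \right)} = -6 + l$ ($B{\left(l \right)} = l - 6 = -6 + l$)
$T = -18$ ($T = 0 \left(-6 - 5\right) - 18 = 0 \left(-11\right) - 18 = 0 - 18 = -18$)
$- T = \left(-1\right) \left(-18\right) = 18$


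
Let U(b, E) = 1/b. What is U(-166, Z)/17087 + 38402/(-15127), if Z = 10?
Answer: -15560722973/6129551162 ≈ -2.5386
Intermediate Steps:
U(-166, Z)/17087 + 38402/(-15127) = 1/(-166*17087) + 38402/(-15127) = -1/166*1/17087 + 38402*(-1/15127) = -1/2836442 - 5486/2161 = -15560722973/6129551162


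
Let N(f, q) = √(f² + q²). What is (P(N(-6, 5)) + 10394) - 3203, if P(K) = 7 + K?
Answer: 7198 + √61 ≈ 7205.8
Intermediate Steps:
(P(N(-6, 5)) + 10394) - 3203 = ((7 + √((-6)² + 5²)) + 10394) - 3203 = ((7 + √(36 + 25)) + 10394) - 3203 = ((7 + √61) + 10394) - 3203 = (10401 + √61) - 3203 = 7198 + √61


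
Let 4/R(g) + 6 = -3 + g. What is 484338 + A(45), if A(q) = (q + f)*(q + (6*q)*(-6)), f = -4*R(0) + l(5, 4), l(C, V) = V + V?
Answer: 398063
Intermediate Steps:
l(C, V) = 2*V
R(g) = 4/(-9 + g) (R(g) = 4/(-6 + (-3 + g)) = 4/(-9 + g))
f = 88/9 (f = -16/(-9 + 0) + 2*4 = -16/(-9) + 8 = -16*(-1)/9 + 8 = -4*(-4/9) + 8 = 16/9 + 8 = 88/9 ≈ 9.7778)
A(q) = -35*q*(88/9 + q) (A(q) = (q + 88/9)*(q + (6*q)*(-6)) = (88/9 + q)*(q - 36*q) = (88/9 + q)*(-35*q) = -35*q*(88/9 + q))
484338 + A(45) = 484338 - 35/9*45*(88 + 9*45) = 484338 - 35/9*45*(88 + 405) = 484338 - 35/9*45*493 = 484338 - 86275 = 398063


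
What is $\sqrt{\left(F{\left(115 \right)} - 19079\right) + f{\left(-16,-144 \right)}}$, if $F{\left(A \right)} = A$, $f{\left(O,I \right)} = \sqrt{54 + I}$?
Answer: $\sqrt{-18964 + 3 i \sqrt{10}} \approx 0.0344 + 137.71 i$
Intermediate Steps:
$\sqrt{\left(F{\left(115 \right)} - 19079\right) + f{\left(-16,-144 \right)}} = \sqrt{\left(115 - 19079\right) + \sqrt{54 - 144}} = \sqrt{-18964 + \sqrt{-90}} = \sqrt{-18964 + 3 i \sqrt{10}}$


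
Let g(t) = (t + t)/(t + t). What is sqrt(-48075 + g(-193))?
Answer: 43*I*sqrt(26) ≈ 219.26*I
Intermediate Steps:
g(t) = 1 (g(t) = (2*t)/((2*t)) = (2*t)*(1/(2*t)) = 1)
sqrt(-48075 + g(-193)) = sqrt(-48075 + 1) = sqrt(-48074) = 43*I*sqrt(26)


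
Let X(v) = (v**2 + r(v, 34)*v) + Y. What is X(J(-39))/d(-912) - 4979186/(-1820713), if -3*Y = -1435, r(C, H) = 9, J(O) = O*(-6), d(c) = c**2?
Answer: 670390795375/239110596864 ≈ 2.8037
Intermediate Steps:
J(O) = -6*O
Y = 1435/3 (Y = -1/3*(-1435) = 1435/3 ≈ 478.33)
X(v) = 1435/3 + v**2 + 9*v (X(v) = (v**2 + 9*v) + 1435/3 = 1435/3 + v**2 + 9*v)
X(J(-39))/d(-912) - 4979186/(-1820713) = (1435/3 + (-6*(-39))**2 + 9*(-6*(-39)))/((-912)**2) - 4979186/(-1820713) = (1435/3 + 234**2 + 9*234)/831744 - 4979186*(-1/1820713) = (1435/3 + 54756 + 2106)*(1/831744) + 4979186/1820713 = (172021/3)*(1/831744) + 4979186/1820713 = 172021/2495232 + 4979186/1820713 = 670390795375/239110596864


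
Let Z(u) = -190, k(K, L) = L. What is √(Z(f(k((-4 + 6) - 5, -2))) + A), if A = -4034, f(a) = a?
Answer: 8*I*√66 ≈ 64.992*I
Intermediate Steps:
√(Z(f(k((-4 + 6) - 5, -2))) + A) = √(-190 - 4034) = √(-4224) = 8*I*√66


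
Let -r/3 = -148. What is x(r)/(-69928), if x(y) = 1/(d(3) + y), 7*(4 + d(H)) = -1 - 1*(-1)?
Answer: -1/30768320 ≈ -3.2501e-8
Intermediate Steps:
d(H) = -4 (d(H) = -4 + (-1 - 1*(-1))/7 = -4 + (-1 + 1)/7 = -4 + (⅐)*0 = -4 + 0 = -4)
r = 444 (r = -3*(-148) = 444)
x(y) = 1/(-4 + y)
x(r)/(-69928) = 1/((-4 + 444)*(-69928)) = -1/69928/440 = (1/440)*(-1/69928) = -1/30768320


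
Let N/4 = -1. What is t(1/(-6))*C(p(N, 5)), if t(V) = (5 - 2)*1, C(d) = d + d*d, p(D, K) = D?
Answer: 36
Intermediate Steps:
N = -4 (N = 4*(-1) = -4)
C(d) = d + d²
t(V) = 3 (t(V) = 3*1 = 3)
t(1/(-6))*C(p(N, 5)) = 3*(-4*(1 - 4)) = 3*(-4*(-3)) = 3*12 = 36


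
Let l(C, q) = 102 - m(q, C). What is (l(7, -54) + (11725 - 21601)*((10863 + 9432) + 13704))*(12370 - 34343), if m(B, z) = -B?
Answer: 7377963771948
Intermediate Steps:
l(C, q) = 102 + q (l(C, q) = 102 - (-1)*q = 102 + q)
(l(7, -54) + (11725 - 21601)*((10863 + 9432) + 13704))*(12370 - 34343) = ((102 - 54) + (11725 - 21601)*((10863 + 9432) + 13704))*(12370 - 34343) = (48 - 9876*(20295 + 13704))*(-21973) = (48 - 9876*33999)*(-21973) = (48 - 335774124)*(-21973) = -335774076*(-21973) = 7377963771948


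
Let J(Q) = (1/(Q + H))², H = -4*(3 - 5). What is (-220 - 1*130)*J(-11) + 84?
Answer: 406/9 ≈ 45.111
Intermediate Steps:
H = 8 (H = -4*(-2) = 8)
J(Q) = (8 + Q)⁻² (J(Q) = (1/(Q + 8))² = (1/(8 + Q))² = (8 + Q)⁻²)
(-220 - 1*130)*J(-11) + 84 = (-220 - 1*130)/(8 - 11)² + 84 = (-220 - 130)/(-3)² + 84 = -350*⅑ + 84 = -350/9 + 84 = 406/9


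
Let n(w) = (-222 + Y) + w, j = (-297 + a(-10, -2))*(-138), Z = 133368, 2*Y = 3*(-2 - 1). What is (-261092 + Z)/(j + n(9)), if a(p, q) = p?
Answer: -255448/84297 ≈ -3.0303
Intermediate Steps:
Y = -9/2 (Y = (3*(-2 - 1))/2 = (3*(-3))/2 = (½)*(-9) = -9/2 ≈ -4.5000)
j = 42366 (j = (-297 - 10)*(-138) = -307*(-138) = 42366)
n(w) = -453/2 + w (n(w) = (-222 - 9/2) + w = -453/2 + w)
(-261092 + Z)/(j + n(9)) = (-261092 + 133368)/(42366 + (-453/2 + 9)) = -127724/(42366 - 435/2) = -127724/84297/2 = -127724*2/84297 = -255448/84297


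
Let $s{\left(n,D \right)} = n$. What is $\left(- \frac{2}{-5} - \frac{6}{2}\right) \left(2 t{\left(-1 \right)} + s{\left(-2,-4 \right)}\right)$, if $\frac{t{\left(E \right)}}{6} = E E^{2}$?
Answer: $\frac{182}{5} \approx 36.4$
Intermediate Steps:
$t{\left(E \right)} = 6 E^{3}$ ($t{\left(E \right)} = 6 E E^{2} = 6 E^{3}$)
$\left(- \frac{2}{-5} - \frac{6}{2}\right) \left(2 t{\left(-1 \right)} + s{\left(-2,-4 \right)}\right) = \left(- \frac{2}{-5} - \frac{6}{2}\right) \left(2 \cdot 6 \left(-1\right)^{3} - 2\right) = \left(\left(-2\right) \left(- \frac{1}{5}\right) - 3\right) \left(2 \cdot 6 \left(-1\right) - 2\right) = \left(\frac{2}{5} - 3\right) \left(2 \left(-6\right) - 2\right) = - \frac{13 \left(-12 - 2\right)}{5} = \left(- \frac{13}{5}\right) \left(-14\right) = \frac{182}{5}$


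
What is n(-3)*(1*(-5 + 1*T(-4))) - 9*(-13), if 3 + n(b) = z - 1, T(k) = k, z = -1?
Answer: 162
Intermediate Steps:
n(b) = -5 (n(b) = -3 + (-1 - 1) = -3 - 2 = -5)
n(-3)*(1*(-5 + 1*T(-4))) - 9*(-13) = -5*(-5 + 1*(-4)) - 9*(-13) = -5*(-5 - 4) + 117 = -5*(-9) + 117 = 45 + 117 = 162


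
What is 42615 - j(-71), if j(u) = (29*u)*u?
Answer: -103574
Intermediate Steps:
j(u) = 29*u²
42615 - j(-71) = 42615 - 29*(-71)² = 42615 - 29*5041 = 42615 - 1*146189 = 42615 - 146189 = -103574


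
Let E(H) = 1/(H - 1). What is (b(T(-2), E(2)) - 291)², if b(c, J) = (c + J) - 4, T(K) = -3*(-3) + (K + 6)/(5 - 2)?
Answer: 724201/9 ≈ 80467.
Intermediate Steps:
T(K) = 11 + K/3 (T(K) = 9 + (6 + K)/3 = 9 + (6 + K)*(⅓) = 9 + (2 + K/3) = 11 + K/3)
E(H) = 1/(-1 + H)
b(c, J) = -4 + J + c (b(c, J) = (J + c) - 4 = -4 + J + c)
(b(T(-2), E(2)) - 291)² = ((-4 + 1/(-1 + 2) + (11 + (⅓)*(-2))) - 291)² = ((-4 + 1/1 + (11 - ⅔)) - 291)² = ((-4 + 1 + 31/3) - 291)² = (22/3 - 291)² = (-851/3)² = 724201/9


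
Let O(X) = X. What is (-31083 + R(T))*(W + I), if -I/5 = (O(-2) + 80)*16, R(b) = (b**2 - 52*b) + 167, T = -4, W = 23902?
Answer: -542082104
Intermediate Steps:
R(b) = 167 + b**2 - 52*b
I = -6240 (I = -5*(-2 + 80)*16 = -390*16 = -5*1248 = -6240)
(-31083 + R(T))*(W + I) = (-31083 + (167 + (-4)**2 - 52*(-4)))*(23902 - 6240) = (-31083 + (167 + 16 + 208))*17662 = (-31083 + 391)*17662 = -30692*17662 = -542082104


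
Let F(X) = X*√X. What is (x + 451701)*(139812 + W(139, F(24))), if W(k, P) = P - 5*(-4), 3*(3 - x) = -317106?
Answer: 77943195792 + 26755488*√6 ≈ 7.8009e+10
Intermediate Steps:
F(X) = X^(3/2)
x = 105705 (x = 3 - ⅓*(-317106) = 3 + 105702 = 105705)
W(k, P) = 20 + P (W(k, P) = P + 20 = 20 + P)
(x + 451701)*(139812 + W(139, F(24))) = (105705 + 451701)*(139812 + (20 + 24^(3/2))) = 557406*(139812 + (20 + 48*√6)) = 557406*(139832 + 48*√6) = 77943195792 + 26755488*√6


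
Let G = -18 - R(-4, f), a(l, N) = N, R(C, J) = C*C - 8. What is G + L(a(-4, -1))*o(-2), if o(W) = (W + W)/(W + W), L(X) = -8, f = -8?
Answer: -34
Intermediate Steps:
R(C, J) = -8 + C² (R(C, J) = C² - 8 = -8 + C²)
o(W) = 1 (o(W) = (2*W)/((2*W)) = (2*W)*(1/(2*W)) = 1)
G = -26 (G = -18 - (-8 + (-4)²) = -18 - (-8 + 16) = -18 - 1*8 = -18 - 8 = -26)
G + L(a(-4, -1))*o(-2) = -26 - 8*1 = -26 - 8 = -34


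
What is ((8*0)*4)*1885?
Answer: 0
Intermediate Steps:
((8*0)*4)*1885 = (0*4)*1885 = 0*1885 = 0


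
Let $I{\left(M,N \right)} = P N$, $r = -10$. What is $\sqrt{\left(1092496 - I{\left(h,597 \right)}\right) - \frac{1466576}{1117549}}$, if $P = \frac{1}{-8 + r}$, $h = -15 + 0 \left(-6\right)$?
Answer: $\frac{\sqrt{49121109490497580986}}{6705294} \approx 1045.2$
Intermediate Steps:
$h = -15$ ($h = -15 + 0 = -15$)
$P = - \frac{1}{18}$ ($P = \frac{1}{-8 - 10} = \frac{1}{-18} = - \frac{1}{18} \approx -0.055556$)
$I{\left(M,N \right)} = - \frac{N}{18}$
$\sqrt{\left(1092496 - I{\left(h,597 \right)}\right) - \frac{1466576}{1117549}} = \sqrt{\left(1092496 - \left(- \frac{1}{18}\right) 597\right) - \frac{1466576}{1117549}} = \sqrt{\left(1092496 - - \frac{199}{6}\right) - \frac{1466576}{1117549}} = \sqrt{\left(1092496 + \frac{199}{6}\right) - \frac{1466576}{1117549}} = \sqrt{\frac{6555175}{6} - \frac{1466576}{1117549}} = \sqrt{\frac{7325720466619}{6705294}} = \frac{\sqrt{49121109490497580986}}{6705294}$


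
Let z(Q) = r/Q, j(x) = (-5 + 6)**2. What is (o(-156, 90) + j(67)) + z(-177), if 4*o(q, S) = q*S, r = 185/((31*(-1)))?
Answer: -19253698/5487 ≈ -3509.0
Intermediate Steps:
r = -185/31 (r = 185/(-31) = 185*(-1/31) = -185/31 ≈ -5.9677)
o(q, S) = S*q/4 (o(q, S) = (q*S)/4 = (S*q)/4 = S*q/4)
j(x) = 1 (j(x) = 1**2 = 1)
z(Q) = -185/(31*Q)
(o(-156, 90) + j(67)) + z(-177) = ((1/4)*90*(-156) + 1) - 185/31/(-177) = (-3510 + 1) - 185/31*(-1/177) = -3509 + 185/5487 = -19253698/5487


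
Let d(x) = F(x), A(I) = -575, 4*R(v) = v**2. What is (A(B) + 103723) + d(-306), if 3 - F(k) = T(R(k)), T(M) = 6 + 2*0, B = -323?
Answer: 103145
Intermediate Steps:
R(v) = v**2/4
T(M) = 6 (T(M) = 6 + 0 = 6)
F(k) = -3 (F(k) = 3 - 1*6 = 3 - 6 = -3)
d(x) = -3
(A(B) + 103723) + d(-306) = (-575 + 103723) - 3 = 103148 - 3 = 103145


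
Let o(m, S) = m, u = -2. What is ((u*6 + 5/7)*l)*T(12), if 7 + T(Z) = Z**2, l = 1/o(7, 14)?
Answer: -10823/49 ≈ -220.88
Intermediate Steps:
l = 1/7 ≈ 0.14286
T(Z) = -7 + Z**2
((u*6 + 5/7)*l)*T(12) = ((-2*6 + 5/7)*(1/7))*(-7 + 12**2) = ((-12 + 5*(1/7))*(1/7))*(-7 + 144) = ((-12 + 5/7)*(1/7))*137 = -79/7*1/7*137 = -79/49*137 = -10823/49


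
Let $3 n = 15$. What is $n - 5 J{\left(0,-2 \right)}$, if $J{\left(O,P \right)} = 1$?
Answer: $0$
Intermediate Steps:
$n = 5$ ($n = \frac{1}{3} \cdot 15 = 5$)
$n - 5 J{\left(0,-2 \right)} = 5 - 5 = 0$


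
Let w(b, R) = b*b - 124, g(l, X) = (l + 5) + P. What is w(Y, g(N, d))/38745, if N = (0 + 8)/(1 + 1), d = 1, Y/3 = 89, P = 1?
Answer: 14233/7749 ≈ 1.8368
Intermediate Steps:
Y = 267 (Y = 3*89 = 267)
N = 4 (N = 8/2 = 8*(1/2) = 4)
g(l, X) = 6 + l (g(l, X) = (l + 5) + 1 = (5 + l) + 1 = 6 + l)
w(b, R) = -124 + b**2 (w(b, R) = b**2 - 124 = -124 + b**2)
w(Y, g(N, d))/38745 = (-124 + 267**2)/38745 = (-124 + 71289)*(1/38745) = 71165*(1/38745) = 14233/7749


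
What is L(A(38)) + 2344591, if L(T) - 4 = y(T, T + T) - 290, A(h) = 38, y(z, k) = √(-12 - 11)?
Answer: 2344305 + I*√23 ≈ 2.3443e+6 + 4.7958*I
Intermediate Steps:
y(z, k) = I*√23 (y(z, k) = √(-23) = I*√23)
L(T) = -286 + I*√23 (L(T) = 4 + (I*√23 - 290) = 4 + (-290 + I*√23) = -286 + I*√23)
L(A(38)) + 2344591 = (-286 + I*√23) + 2344591 = 2344305 + I*√23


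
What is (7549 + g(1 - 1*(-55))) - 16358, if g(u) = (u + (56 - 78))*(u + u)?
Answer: -5001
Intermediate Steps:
g(u) = 2*u*(-22 + u) (g(u) = (u - 22)*(2*u) = (-22 + u)*(2*u) = 2*u*(-22 + u))
(7549 + g(1 - 1*(-55))) - 16358 = (7549 + 2*(1 - 1*(-55))*(-22 + (1 - 1*(-55)))) - 16358 = (7549 + 2*(1 + 55)*(-22 + (1 + 55))) - 16358 = (7549 + 2*56*(-22 + 56)) - 16358 = (7549 + 2*56*34) - 16358 = (7549 + 3808) - 16358 = 11357 - 16358 = -5001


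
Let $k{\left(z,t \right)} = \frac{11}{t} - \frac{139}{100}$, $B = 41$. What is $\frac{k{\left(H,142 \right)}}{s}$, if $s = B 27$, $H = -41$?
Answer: $- \frac{9319}{7859700} \approx -0.0011857$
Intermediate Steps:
$k{\left(z,t \right)} = - \frac{139}{100} + \frac{11}{t}$ ($k{\left(z,t \right)} = \frac{11}{t} - \frac{139}{100} = - \frac{139}{100} + \frac{11}{t}$)
$s = 1107$ ($s = 41 \cdot 27 = 1107$)
$\frac{k{\left(H,142 \right)}}{s} = \frac{- \frac{139}{100} + \frac{11}{142}}{1107} = \left(- \frac{139}{100} + 11 \cdot \frac{1}{142}\right) \frac{1}{1107} = \left(- \frac{139}{100} + \frac{11}{142}\right) \frac{1}{1107} = \left(- \frac{9319}{7100}\right) \frac{1}{1107} = - \frac{9319}{7859700}$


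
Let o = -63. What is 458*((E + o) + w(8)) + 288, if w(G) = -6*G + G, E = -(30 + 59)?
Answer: -87648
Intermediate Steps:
E = -89 (E = -1*89 = -89)
w(G) = -5*G
458*((E + o) + w(8)) + 288 = 458*((-89 - 63) - 5*8) + 288 = 458*(-152 - 40) + 288 = 458*(-192) + 288 = -87936 + 288 = -87648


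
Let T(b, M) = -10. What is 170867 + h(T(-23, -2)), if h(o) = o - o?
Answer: 170867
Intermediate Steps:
h(o) = 0
170867 + h(T(-23, -2)) = 170867 + 0 = 170867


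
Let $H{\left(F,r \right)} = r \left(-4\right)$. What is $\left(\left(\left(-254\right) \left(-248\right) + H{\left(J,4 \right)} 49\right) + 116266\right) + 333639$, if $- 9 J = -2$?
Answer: $512113$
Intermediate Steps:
$J = \frac{2}{9}$ ($J = \left(- \frac{1}{9}\right) \left(-2\right) = \frac{2}{9} \approx 0.22222$)
$H{\left(F,r \right)} = - 4 r$
$\left(\left(\left(-254\right) \left(-248\right) + H{\left(J,4 \right)} 49\right) + 116266\right) + 333639 = \left(\left(\left(-254\right) \left(-248\right) + \left(-4\right) 4 \cdot 49\right) + 116266\right) + 333639 = \left(\left(62992 - 784\right) + 116266\right) + 333639 = \left(62208 + 116266\right) + 333639 = 178474 + 333639 = 512113$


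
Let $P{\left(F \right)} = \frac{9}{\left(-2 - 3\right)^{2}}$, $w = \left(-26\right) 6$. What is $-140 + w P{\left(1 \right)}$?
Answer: $- \frac{4904}{25} \approx -196.16$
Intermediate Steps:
$w = -156$
$P{\left(F \right)} = \frac{9}{25}$ ($P{\left(F \right)} = \frac{9}{\left(-5\right)^{2}} = \frac{9}{25}$)
$-140 + w P{\left(1 \right)} = -140 - \frac{1404}{25} = - \frac{4904}{25}$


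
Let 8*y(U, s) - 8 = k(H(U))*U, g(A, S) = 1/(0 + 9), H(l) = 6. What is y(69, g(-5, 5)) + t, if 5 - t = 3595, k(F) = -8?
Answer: -3658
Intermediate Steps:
g(A, S) = ⅑ (g(A, S) = 1/9 = ⅑)
y(U, s) = 1 - U (y(U, s) = 1 + (-8*U)/8 = 1 - U)
t = -3590 (t = 5 - 1*3595 = 5 - 3595 = -3590)
y(69, g(-5, 5)) + t = (1 - 1*69) - 3590 = (1 - 69) - 3590 = -68 - 3590 = -3658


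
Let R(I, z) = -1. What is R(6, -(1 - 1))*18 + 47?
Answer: 29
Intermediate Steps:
R(6, -(1 - 1))*18 + 47 = -1*18 + 47 = -18 + 47 = 29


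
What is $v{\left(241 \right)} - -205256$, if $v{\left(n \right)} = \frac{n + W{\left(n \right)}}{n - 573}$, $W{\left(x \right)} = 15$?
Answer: $\frac{17036184}{83} \approx 2.0526 \cdot 10^{5}$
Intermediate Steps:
$v{\left(n \right)} = \frac{15 + n}{-573 + n}$ ($v{\left(n \right)} = \frac{n + 15}{n - 573} = \frac{15 + n}{n - 573} = \frac{15 + n}{-573 + n}$)
$v{\left(241 \right)} - -205256 = \frac{15 + 241}{-573 + 241} - -205256 = \frac{1}{-332} \cdot 256 + 205256 = \left(- \frac{1}{332}\right) 256 + 205256 = - \frac{64}{83} + 205256 = \frac{17036184}{83}$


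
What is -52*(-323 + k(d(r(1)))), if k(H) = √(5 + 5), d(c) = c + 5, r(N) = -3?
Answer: 16796 - 52*√10 ≈ 16632.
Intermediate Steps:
d(c) = 5 + c
k(H) = √10
-52*(-323 + k(d(r(1)))) = -52*(-323 + √10) = 16796 - 52*√10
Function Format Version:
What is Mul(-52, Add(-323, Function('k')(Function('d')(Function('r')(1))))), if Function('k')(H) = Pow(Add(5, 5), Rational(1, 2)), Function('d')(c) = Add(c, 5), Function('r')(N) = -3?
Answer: Add(16796, Mul(-52, Pow(10, Rational(1, 2)))) ≈ 16632.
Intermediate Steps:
Function('d')(c) = Add(5, c)
Function('k')(H) = Pow(10, Rational(1, 2))
Mul(-52, Add(-323, Function('k')(Function('d')(Function('r')(1))))) = Mul(-52, Add(-323, Pow(10, Rational(1, 2)))) = Add(16796, Mul(-52, Pow(10, Rational(1, 2))))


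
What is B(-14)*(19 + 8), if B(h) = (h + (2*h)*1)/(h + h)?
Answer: 81/2 ≈ 40.500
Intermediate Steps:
B(h) = 3/2 (B(h) = (h + 2*h)/((2*h)) = (3*h)*(1/(2*h)) = 3/2)
B(-14)*(19 + 8) = 3*(19 + 8)/2 = (3/2)*27 = 81/2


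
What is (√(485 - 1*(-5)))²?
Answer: 490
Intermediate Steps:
(√(485 - 1*(-5)))² = (√(485 + 5))² = (√490)² = (7*√10)² = 490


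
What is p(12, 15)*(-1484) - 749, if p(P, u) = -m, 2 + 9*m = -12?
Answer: -27517/9 ≈ -3057.4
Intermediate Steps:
m = -14/9 (m = -2/9 + (⅑)*(-12) = -2/9 - 4/3 = -14/9 ≈ -1.5556)
p(P, u) = 14/9 (p(P, u) = -1*(-14/9) = 14/9)
p(12, 15)*(-1484) - 749 = (14/9)*(-1484) - 749 = -20776/9 - 749 = -27517/9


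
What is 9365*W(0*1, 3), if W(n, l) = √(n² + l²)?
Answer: 28095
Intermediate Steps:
W(n, l) = √(l² + n²)
9365*W(0*1, 3) = 9365*√(3² + (0*1)²) = 9365*√(9 + 0²) = 9365*√(9 + 0) = 9365*√9 = 9365*3 = 28095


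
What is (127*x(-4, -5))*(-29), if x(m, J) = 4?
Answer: -14732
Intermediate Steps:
(127*x(-4, -5))*(-29) = (127*4)*(-29) = 508*(-29) = -14732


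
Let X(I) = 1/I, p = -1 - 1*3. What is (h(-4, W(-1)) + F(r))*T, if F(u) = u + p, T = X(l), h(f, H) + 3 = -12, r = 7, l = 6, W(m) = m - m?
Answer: -2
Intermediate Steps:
W(m) = 0
h(f, H) = -15 (h(f, H) = -3 - 12 = -15)
p = -4 (p = -1 - 3 = -4)
T = ⅙ (T = 1/6 = ⅙ ≈ 0.16667)
F(u) = -4 + u (F(u) = u - 4 = -4 + u)
(h(-4, W(-1)) + F(r))*T = (-15 + (-4 + 7))*(⅙) = (-15 + 3)*(⅙) = -12*⅙ = -2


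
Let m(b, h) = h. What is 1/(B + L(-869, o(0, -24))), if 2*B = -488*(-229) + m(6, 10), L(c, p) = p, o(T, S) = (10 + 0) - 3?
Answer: 1/55888 ≈ 1.7893e-5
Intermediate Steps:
o(T, S) = 7 (o(T, S) = 10 - 3 = 7)
B = 55881 (B = (-488*(-229) + 10)/2 = (111752 + 10)/2 = (½)*111762 = 55881)
1/(B + L(-869, o(0, -24))) = 1/(55881 + 7) = 1/55888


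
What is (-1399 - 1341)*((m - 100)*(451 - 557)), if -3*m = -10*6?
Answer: -23235200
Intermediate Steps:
m = 20 (m = -(-10)*6/3 = -⅓*(-60) = 20)
(-1399 - 1341)*((m - 100)*(451 - 557)) = (-1399 - 1341)*((20 - 100)*(451 - 557)) = -(-219200)*(-106) = -2740*8480 = -23235200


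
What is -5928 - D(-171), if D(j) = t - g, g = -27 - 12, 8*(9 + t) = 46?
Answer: -23855/4 ≈ -5963.8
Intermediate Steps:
t = -13/4 (t = -9 + (1/8)*46 = -9 + 23/4 = -13/4 ≈ -3.2500)
g = -39
D(j) = 143/4 (D(j) = -13/4 - 1*(-39) = -13/4 + 39 = 143/4)
-5928 - D(-171) = -5928 - 1*143/4 = -5928 - 143/4 = -23855/4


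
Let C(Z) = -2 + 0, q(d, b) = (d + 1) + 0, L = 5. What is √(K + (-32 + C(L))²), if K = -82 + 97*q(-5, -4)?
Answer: 7*√14 ≈ 26.192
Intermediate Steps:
q(d, b) = 1 + d (q(d, b) = (1 + d) + 0 = 1 + d)
K = -470 (K = -82 + 97*(1 - 5) = -82 + 97*(-4) = -82 - 388 = -470)
C(Z) = -2
√(K + (-32 + C(L))²) = √(-470 + (-32 - 2)²) = √(-470 + (-34)²) = √(-470 + 1156) = √686 = 7*√14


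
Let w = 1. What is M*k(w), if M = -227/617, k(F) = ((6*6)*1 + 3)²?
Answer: -345267/617 ≈ -559.59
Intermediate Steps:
k(F) = 1521 (k(F) = (36*1 + 3)² = (36 + 3)² = 39² = 1521)
M = -227/617 (M = -227*1/617 = -227/617 ≈ -0.36791)
M*k(w) = -227/617*1521 = -345267/617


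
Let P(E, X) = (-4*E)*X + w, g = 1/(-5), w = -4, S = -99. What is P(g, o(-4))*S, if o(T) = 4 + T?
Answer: 396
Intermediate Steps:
g = -⅕ ≈ -0.20000
P(E, X) = -4 - 4*E*X (P(E, X) = (-4*E)*X - 4 = -4*E*X - 4 = -4 - 4*E*X)
P(g, o(-4))*S = (-4 - 4*(-⅕)*(4 - 4))*(-99) = (-4 - 4*(-⅕)*0)*(-99) = (-4 + 0)*(-99) = -4*(-99) = 396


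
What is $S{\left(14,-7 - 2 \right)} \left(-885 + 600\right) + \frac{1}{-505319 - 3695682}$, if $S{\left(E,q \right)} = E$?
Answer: $- \frac{16761993991}{4201001} \approx -3990.0$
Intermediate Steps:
$S{\left(14,-7 - 2 \right)} \left(-885 + 600\right) + \frac{1}{-505319 - 3695682} = 14 \left(-885 + 600\right) + \frac{1}{-505319 - 3695682} = 14 \left(-285\right) + \frac{1}{-4201001} = -3990 - \frac{1}{4201001} = - \frac{16761993991}{4201001}$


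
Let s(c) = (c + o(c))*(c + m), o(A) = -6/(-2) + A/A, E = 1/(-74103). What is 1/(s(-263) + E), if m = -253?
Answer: 74103/9903421331 ≈ 7.4826e-6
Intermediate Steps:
E = -1/74103 ≈ -1.3495e-5
o(A) = 4 (o(A) = -6*(-½) + 1 = 3 + 1 = 4)
s(c) = (-253 + c)*(4 + c) (s(c) = (c + 4)*(c - 253) = (4 + c)*(-253 + c) = (-253 + c)*(4 + c))
1/(s(-263) + E) = 1/((-1012 + (-263)² - 249*(-263)) - 1/74103) = 1/((-1012 + 69169 + 65487) - 1/74103) = 1/(133644 - 1/74103) = 1/(9903421331/74103) = 74103/9903421331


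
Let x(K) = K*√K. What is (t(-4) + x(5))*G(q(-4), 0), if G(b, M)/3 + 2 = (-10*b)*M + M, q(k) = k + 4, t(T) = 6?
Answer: -36 - 30*√5 ≈ -103.08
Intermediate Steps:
q(k) = 4 + k
x(K) = K^(3/2)
G(b, M) = -6 + 3*M - 30*M*b (G(b, M) = -6 + 3*((-10*b)*M + M) = -6 + 3*(-10*M*b + M) = -6 + 3*(M - 10*M*b) = -6 + (3*M - 30*M*b) = -6 + 3*M - 30*M*b)
(t(-4) + x(5))*G(q(-4), 0) = (6 + 5^(3/2))*(-6 + 3*0 - 30*0*(4 - 4)) = (6 + 5*√5)*(-6 + 0 - 30*0*0) = (6 + 5*√5)*(-6 + 0 + 0) = (6 + 5*√5)*(-6) = -36 - 30*√5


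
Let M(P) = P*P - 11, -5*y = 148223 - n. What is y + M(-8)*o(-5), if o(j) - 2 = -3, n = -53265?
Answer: -201753/5 ≈ -40351.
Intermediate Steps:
o(j) = -1 (o(j) = 2 - 3 = -1)
y = -201488/5 (y = -(148223 - 1*(-53265))/5 = -(148223 + 53265)/5 = -1/5*201488 = -201488/5 ≈ -40298.)
M(P) = -11 + P**2 (M(P) = P**2 - 11 = -11 + P**2)
y + M(-8)*o(-5) = -201488/5 + (-11 + (-8)**2)*(-1) = -201488/5 + (-11 + 64)*(-1) = -201488/5 + 53*(-1) = -201488/5 - 53 = -201753/5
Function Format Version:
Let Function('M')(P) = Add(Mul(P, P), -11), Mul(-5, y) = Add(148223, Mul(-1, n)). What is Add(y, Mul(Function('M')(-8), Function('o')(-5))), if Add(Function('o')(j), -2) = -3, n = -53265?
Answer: Rational(-201753, 5) ≈ -40351.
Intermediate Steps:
Function('o')(j) = -1 (Function('o')(j) = Add(2, -3) = -1)
y = Rational(-201488, 5) (y = Mul(Rational(-1, 5), Add(148223, Mul(-1, -53265))) = Mul(Rational(-1, 5), Add(148223, 53265)) = Mul(Rational(-1, 5), 201488) = Rational(-201488, 5) ≈ -40298.)
Function('M')(P) = Add(-11, Pow(P, 2)) (Function('M')(P) = Add(Pow(P, 2), -11) = Add(-11, Pow(P, 2)))
Add(y, Mul(Function('M')(-8), Function('o')(-5))) = Add(Rational(-201488, 5), Mul(Add(-11, Pow(-8, 2)), -1)) = Add(Rational(-201488, 5), Mul(Add(-11, 64), -1)) = Add(Rational(-201488, 5), Mul(53, -1)) = Add(Rational(-201488, 5), -53) = Rational(-201753, 5)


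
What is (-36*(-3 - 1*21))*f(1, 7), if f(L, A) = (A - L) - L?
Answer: 4320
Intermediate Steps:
f(L, A) = A - 2*L
(-36*(-3 - 1*21))*f(1, 7) = (-36*(-3 - 1*21))*(7 - 2*1) = (-36*(-3 - 21))*(7 - 2) = -36*(-24)*5 = 864*5 = 4320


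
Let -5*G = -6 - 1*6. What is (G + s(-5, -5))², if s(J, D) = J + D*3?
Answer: 7744/25 ≈ 309.76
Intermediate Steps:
s(J, D) = J + 3*D
G = 12/5 (G = -(-6 - 1*6)/5 = -(-6 - 6)/5 = -⅕*(-12) = 12/5 ≈ 2.4000)
(G + s(-5, -5))² = (12/5 + (-5 + 3*(-5)))² = (12/5 + (-5 - 15))² = (12/5 - 20)² = (-88/5)² = 7744/25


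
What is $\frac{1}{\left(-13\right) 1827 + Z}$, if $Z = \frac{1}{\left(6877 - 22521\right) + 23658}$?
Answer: $- \frac{8014}{190340513} \approx -4.2103 \cdot 10^{-5}$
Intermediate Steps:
$Z = \frac{1}{8014}$ ($Z = \frac{1}{-15644 + 23658} = \frac{1}{8014} \approx 0.00012478$)
$\frac{1}{\left(-13\right) 1827 + Z} = \frac{1}{\left(-13\right) 1827 + \frac{1}{8014}} = \frac{1}{-23751 + \frac{1}{8014}} = \frac{1}{- \frac{190340513}{8014}} = - \frac{8014}{190340513}$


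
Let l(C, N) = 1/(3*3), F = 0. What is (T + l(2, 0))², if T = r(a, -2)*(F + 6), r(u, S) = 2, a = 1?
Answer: 11881/81 ≈ 146.68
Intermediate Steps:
T = 12 (T = 2*(0 + 6) = 2*6 = 12)
l(C, N) = ⅑ (l(C, N) = (⅓)*(⅓) = ⅑)
(T + l(2, 0))² = (12 + ⅑)² = (109/9)² = 11881/81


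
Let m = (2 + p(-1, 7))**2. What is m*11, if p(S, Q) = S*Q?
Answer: 275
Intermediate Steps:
p(S, Q) = Q*S
m = 25 (m = (2 + 7*(-1))**2 = (2 - 7)**2 = (-5)**2 = 25)
m*11 = 25*11 = 275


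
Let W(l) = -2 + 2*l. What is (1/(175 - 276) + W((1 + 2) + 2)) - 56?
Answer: -4849/101 ≈ -48.010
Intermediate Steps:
(1/(175 - 276) + W((1 + 2) + 2)) - 56 = (1/(175 - 276) + (-2 + 2*((1 + 2) + 2))) - 56 = (1/(-101) + (-2 + 2*(3 + 2))) - 56 = (-1/101 + (-2 + 2*5)) - 56 = (-1/101 + (-2 + 10)) - 56 = (-1/101 + 8) - 56 = 807/101 - 56 = -4849/101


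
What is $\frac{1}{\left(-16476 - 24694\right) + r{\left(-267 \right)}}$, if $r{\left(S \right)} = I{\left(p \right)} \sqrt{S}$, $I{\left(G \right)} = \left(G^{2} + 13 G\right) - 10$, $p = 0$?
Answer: $\frac{i}{10 \left(\sqrt{267} - 4117 i\right)} \approx -2.4289 \cdot 10^{-5} + 9.6402 \cdot 10^{-8} i$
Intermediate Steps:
$I{\left(G \right)} = -10 + G^{2} + 13 G$
$r{\left(S \right)} = - 10 \sqrt{S}$ ($r{\left(S \right)} = \left(-10 + 0^{2} + 13 \cdot 0\right) \sqrt{S} = \left(-10 + 0 + 0\right) \sqrt{S} = - 10 \sqrt{S}$)
$\frac{1}{\left(-16476 - 24694\right) + r{\left(-267 \right)}} = \frac{1}{\left(-16476 - 24694\right) - 10 \sqrt{-267}} = \frac{1}{-41170 - 10 i \sqrt{267}}$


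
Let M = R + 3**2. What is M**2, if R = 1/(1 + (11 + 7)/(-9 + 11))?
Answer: 8281/100 ≈ 82.810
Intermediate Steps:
R = 1/10 (R = 1/(1 + 18/2) = 1/(1 + 18*(1/2)) = 1/(1 + 9) = 1/10 ≈ 0.10000)
M = 91/10 (M = 1/10 + 3**2 = 1/10 + 9 = 91/10 ≈ 9.1000)
M**2 = (91/10)**2 = 8281/100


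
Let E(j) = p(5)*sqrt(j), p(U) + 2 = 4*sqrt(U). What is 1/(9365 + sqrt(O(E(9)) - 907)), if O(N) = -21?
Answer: 9365/87704153 - 4*I*sqrt(58)/87704153 ≈ 0.00010678 - 3.4734e-7*I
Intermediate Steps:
p(U) = -2 + 4*sqrt(U)
E(j) = sqrt(j)*(-2 + 4*sqrt(5)) (E(j) = (-2 + 4*sqrt(5))*sqrt(j) = sqrt(j)*(-2 + 4*sqrt(5)))
1/(9365 + sqrt(O(E(9)) - 907)) = 1/(9365 + sqrt(-21 - 907)) = 1/(9365 + sqrt(-928)) = 1/(9365 + 4*I*sqrt(58))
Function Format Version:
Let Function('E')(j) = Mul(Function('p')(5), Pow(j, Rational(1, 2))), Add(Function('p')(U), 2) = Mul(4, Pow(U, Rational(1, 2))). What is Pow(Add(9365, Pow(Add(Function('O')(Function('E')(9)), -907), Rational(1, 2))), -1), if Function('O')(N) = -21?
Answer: Add(Rational(9365, 87704153), Mul(Rational(-4, 87704153), I, Pow(58, Rational(1, 2)))) ≈ Add(0.00010678, Mul(-3.4734e-7, I))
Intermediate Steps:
Function('p')(U) = Add(-2, Mul(4, Pow(U, Rational(1, 2))))
Function('E')(j) = Mul(Pow(j, Rational(1, 2)), Add(-2, Mul(4, Pow(5, Rational(1, 2))))) (Function('E')(j) = Mul(Add(-2, Mul(4, Pow(5, Rational(1, 2)))), Pow(j, Rational(1, 2))) = Mul(Pow(j, Rational(1, 2)), Add(-2, Mul(4, Pow(5, Rational(1, 2))))))
Pow(Add(9365, Pow(Add(Function('O')(Function('E')(9)), -907), Rational(1, 2))), -1) = Pow(Add(9365, Pow(Add(-21, -907), Rational(1, 2))), -1) = Pow(Add(9365, Pow(-928, Rational(1, 2))), -1) = Pow(Add(9365, Mul(4, I, Pow(58, Rational(1, 2)))), -1)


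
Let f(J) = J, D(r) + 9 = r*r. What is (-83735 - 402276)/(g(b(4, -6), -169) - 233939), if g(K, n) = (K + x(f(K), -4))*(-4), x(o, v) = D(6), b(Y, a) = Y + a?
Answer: 486011/234039 ≈ 2.0766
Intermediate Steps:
D(r) = -9 + r² (D(r) = -9 + r*r = -9 + r²)
x(o, v) = 27 (x(o, v) = -9 + 6² = -9 + 36 = 27)
g(K, n) = -108 - 4*K (g(K, n) = (K + 27)*(-4) = (27 + K)*(-4) = -108 - 4*K)
(-83735 - 402276)/(g(b(4, -6), -169) - 233939) = (-83735 - 402276)/((-108 - 4*(4 - 6)) - 233939) = -486011/((-108 - 4*(-2)) - 233939) = -486011/((-108 + 8) - 233939) = -486011/(-100 - 233939) = -486011/(-234039) = -486011*(-1/234039) = 486011/234039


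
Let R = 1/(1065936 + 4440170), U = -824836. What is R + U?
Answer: -4541634448615/5506106 ≈ -8.2484e+5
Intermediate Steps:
R = 1/5506106 ≈ 1.8162e-7
R + U = 1/5506106 - 824836 = -4541634448615/5506106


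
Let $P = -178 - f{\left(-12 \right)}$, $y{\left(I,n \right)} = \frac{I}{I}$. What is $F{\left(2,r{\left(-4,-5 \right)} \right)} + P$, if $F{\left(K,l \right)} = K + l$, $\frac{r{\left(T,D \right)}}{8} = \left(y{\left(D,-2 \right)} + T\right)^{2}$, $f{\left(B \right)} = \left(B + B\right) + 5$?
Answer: $-85$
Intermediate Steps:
$f{\left(B \right)} = 5 + 2 B$ ($f{\left(B \right)} = 2 B + 5 = 5 + 2 B$)
$y{\left(I,n \right)} = 1$
$r{\left(T,D \right)} = 8 \left(1 + T\right)^{2}$
$P = -159$ ($P = -178 - \left(5 + 2 \left(-12\right)\right) = -178 - \left(5 - 24\right) = -178 - -19 = -178 + 19 = -159$)
$F{\left(2,r{\left(-4,-5 \right)} \right)} + P = \left(2 + 8 \left(1 - 4\right)^{2}\right) - 159 = \left(2 + 8 \left(-3\right)^{2}\right) - 159 = \left(2 + 8 \cdot 9\right) - 159 = \left(2 + 72\right) - 159 = 74 - 159 = -85$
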